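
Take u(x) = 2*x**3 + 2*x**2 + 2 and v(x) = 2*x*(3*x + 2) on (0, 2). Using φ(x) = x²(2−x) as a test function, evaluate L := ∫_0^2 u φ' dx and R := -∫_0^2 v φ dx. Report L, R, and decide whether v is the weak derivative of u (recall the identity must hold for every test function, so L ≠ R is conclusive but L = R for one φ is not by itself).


LHS = -96/5, RHS = -96/5. Yes, v = u' weakly.

u(x) = 2*x**3 + 2*x**2 + 2, classical derivative u'(x) = 6*x**2 + 4*x.
φ(x) = x²(2−x), so φ'(x) = x*(4 - 3*x).
Note φ(0) = φ(2) = 0, so the boundary term u·φ vanishes.
LHS = ∫_0^2 u(x) φ'(x) dx = ∫_0^2 (-6*x^5 + 2*x^4 + 8*x^3 - 6*x^2 + 8*x) dx. Term by term:
  ∫_0^2 -6*x^5 dx = -64;  ∫_0^2 2*x^4 dx = 64/5;  ∫_0^2 8*x^3 dx = 32;
  ∫_0^2 -6*x^2 dx = -16;  ∫_0^2 8*x dx = 16.
Sum: -64 + 64/5 + 32 − 16 + 16 = -96/5.
So LHS = -96/5.
∫_0^2 v(x) φ(x) dx = ∫_0^2 (-6*x^5 + 8*x^4 + 8*x^3) dx. Term by term:
  ∫_0^2 -6*x^5 dx = -64;  ∫_0^2 8*x^4 dx = 256/5;  ∫_0^2 8*x^3 dx = 32.
Sum: -64 + 256/5 + 32 = 96/5.
So RHS = -∫_0^2 v(x) φ(x) dx = -96/5.
LHS = RHS, so the identity holds for this test φ.
Moreover u is smooth here and v(x) = u'(x) = 6*x**2 + 4*x pointwise, so the identity holds for every test function. Hence v is the weak derivative of u.


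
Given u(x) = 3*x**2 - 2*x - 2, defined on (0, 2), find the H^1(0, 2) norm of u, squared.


||u||_{H^1}^2 = 1024/15

The H^1 norm (squared) on an interval (0, L) is
  ||u||_{H^1}^2 = ∫_0^L u(x)^2 dx + ∫_0^L u'(x)^2 dx.
Compute u'(x) = 6*x - 2.
Then u(x)^2 = 9*x**4 - 12*x**3 - 8*x**2 + 8*x + 4 and u'(x)^2 = 36*x**2 - 24*x + 4.
Integrate each monomial from 0 to 2 using ∫_0^2 c·x^n dx = c·2^(n+1)/(n+1):
  ∫_0^2 u(x)^2 dx = ∫_0^2 (9*x^4 - 12*x^3 - 8*x^2 + 8*x + 4) dx. Term by term:
    ∫_0^2 9*x^4 dx = 288/5;  ∫_0^2 -12*x^3 dx = -48;  ∫_0^2 -8*x^2 dx = -64/3;
    ∫_0^2 8*x dx = 16;  ∫_0^2 4 dx = 8.
  Sum: 288/5 − 48 − 64/3 + 16 + 8 = 184/15.
  ∫_0^2 u'(x)^2 dx = ∫_0^2 (36*x^2 - 24*x + 4) dx. Term by term:
    ∫_0^2 36*x^2 dx = 96;  ∫_0^2 -24*x dx = -48;  ∫_0^2 4 dx = 8.
  Sum: 96 − 48 + 8 = 56.
Adding: ||u||_{H^1}^2 = 184/15 + 56 = 1024/15.


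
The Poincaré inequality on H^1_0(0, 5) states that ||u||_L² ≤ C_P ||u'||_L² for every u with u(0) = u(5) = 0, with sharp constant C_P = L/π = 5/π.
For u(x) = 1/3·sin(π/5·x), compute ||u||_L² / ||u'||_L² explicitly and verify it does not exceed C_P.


||u||_L² / ||u'||_L² = 5/π = C_P.

u(x) = 1/3·sin(π/5·x), so u'(x) = π*cos(π*x/5)/15.
Writing u(x) = A·sin(kπx/L) with A = 1/3 and k = 1, use ∫_0^L sin²(kπx/L) dx = L/2 and ∫_0^L cos²(kπx/L) dx = L/2.
u² = 1/9·sin²(π/5·x) and (u')² = π^2/225·cos²(π/5·x), and each of sin², cos² integrates to L/2 = 5/2 over (0, 5).
∫_0^5 u² dx = 5/18, so ||u||_L² = sqrt(10)/6.
∫_0^5 (u')² dx = π^2/90, so ||u'||_L² = sqrt(10)*π/30.
Ratio ||u||_L² / ||u'||_L² = 5/π.
Sharp Poincaré constant on H^1_0(0, 5) is C_P = L/π = 5/π, achieved by sin(π/5·x).
This is the k = 1 eigenfunction (up to amplitude), so the ratio equals the sharp Poincaré constant exactly.


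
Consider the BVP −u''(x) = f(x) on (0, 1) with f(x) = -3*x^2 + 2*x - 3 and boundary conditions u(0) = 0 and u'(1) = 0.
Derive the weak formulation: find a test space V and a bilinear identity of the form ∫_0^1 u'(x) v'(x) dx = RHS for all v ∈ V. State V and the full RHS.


V = {v ∈ H^1(0, 1) : v(0) = 0} (test functions vanish at x = 0 where u is specified); weak form: ∫_0^1 u'v' dx = ∫_0^1 (-3*x^2 + 2*x - 3) v dx for all v ∈ V.

Multiply both sides by a test function v and integrate from 0 to 1:
  ∫_0^1 −u''(x) v(x) dx = ∫_0^1 f(x) v(x) dx.
Integrate the LHS by parts once:
  ∫_0^1 −u'' v dx = −[u'(x) v(x)]_0^1 + ∫_0^1 u'(x) v'(x) dx.
Thus ∫_0^1 u'(x) v'(x) dx = ∫_0^1 f(x) v(x) dx + [u'(x) v(x)]_0^1.
Choose V so that boundary terms are either known or forced to vanish.
Mixed BC: u(0) = 0 (Dirichlet) and u'(1) = 0 (Neumann). Define V = {v ∈ H^1(0, 1) : v(0) = 0}. Then [u' v]_0^1 = u'(1)·v(1) − u'(0)·0 = 0.
Weak formulation: find u (satisfying any essential BC) such that ∫_0^1 u'(x) v'(x) dx = ∫_0^1 f v dx for all v ∈ V (Dirichlet at 0 absorbed into V; the Neumann datum at x = 1 is zero, so no boundary term remains).
Substituting f(x) = -3*x^2 + 2*x - 3, the right-hand side is ∫_0^1 (-3*x^2 + 2*x - 3) v dx.


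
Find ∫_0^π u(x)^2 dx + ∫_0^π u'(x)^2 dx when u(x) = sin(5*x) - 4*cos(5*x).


||u||_{H^1(0,π)}^2 = 221*π

u'(x) = 20*sin(5*x) + 5*cos(5*x).
Expand u² and (u')² and integrate term by term on (0, π), using: for integers n ≥ 1, ∫_0^π sin²(nx) dx = ∫_0^π cos²(nx) dx = π/2; for n ≠ n', ∫_0^π sin(nx)sin(n'x) dx = ∫_0^π cos(nx)cos(n'x) dx = 0; and by product-to-sum, ∫_0^π sin(nx)cos(n'x) dx = ½∫_0^π [sin((n+n')x) + sin((n−n')x)] dx, which is 0 when n+n' is even and 2n/(n²−n'²) when n+n' is odd (it need not vanish on (0, π)).
  u² squared terms: (-4)²·∫cos(5x)² dx = 16·π/2 = 8*π;  (1)²·∫sin(5x)² dx = 1·π/2 = π/2.
  u² cross terms: 2·(-4)·(1)·∫cos(5x)·sin(5x) dx = -8·(0) = 0.
  So ∫_0^π u² dx = 8*π + π/2 + 0 = 17*π/2.
  (u')² squared terms: (5)²·∫cos(5x)² dx = 25·π/2 = 25*π/2;  (20)²·∫sin(5x)² dx = 400·π/2 = 200*π.
  (u')² cross terms: 2·(5)·(20)·∫cos(5x)·sin(5x) dx = 200·(0) = 0.
  So ∫_0^π (u')² dx = 25*π/2 + 200*π + 0 = 425*π/2.
||u||_{H^1}^2 = (17*π/2) + (425*π/2) = 221*π.


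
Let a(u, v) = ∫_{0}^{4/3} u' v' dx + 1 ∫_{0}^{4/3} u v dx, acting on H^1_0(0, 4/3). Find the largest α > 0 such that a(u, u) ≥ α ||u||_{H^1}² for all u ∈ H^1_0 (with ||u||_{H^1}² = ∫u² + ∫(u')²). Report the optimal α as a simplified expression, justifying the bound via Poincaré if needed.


α = 1

Coercivity of a(·,·) on H^1_0(0, 4/3) means a(u, u) ≥ α ||u||_{H^1}² for every u ∈ H^1_0.
The interval has length L = 4/3, and Poincaré/coercivity depend only on L. Here a(u, u) = ∫(u')² + (1)·∫u².
Here c = 1 ≥ 1, so a(u,u) = ∫(u')² + c∫u² ≥ ∫(u')² + ∫u² = ||u||_{H^1}², i.e. α = 1 works. No larger α is possible: a(u,u) ≥ α||u||_{H^1}² means (1−α)∫(u')² ≥ (α−c)∫u², and for the modes u_n = sin(nπ(x−x₀)/L) (x₀ the left endpoint) one has ∫u_n²/∫(u_n')² = (L/(nπ))² → 0, so a(u_n,u_n)/||u_n||_{H^1}² → 1. Hence the optimal constant is α = 1.
Therefore α = 1.


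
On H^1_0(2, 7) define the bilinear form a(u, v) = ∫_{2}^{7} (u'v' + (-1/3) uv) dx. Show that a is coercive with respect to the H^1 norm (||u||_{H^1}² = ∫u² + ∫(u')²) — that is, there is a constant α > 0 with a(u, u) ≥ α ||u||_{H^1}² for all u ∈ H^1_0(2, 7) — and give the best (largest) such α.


α = (-25/3 + π^2)/(π^2 + 25)

Coercivity of a(·,·) on H^1_0(2, 7) means a(u, u) ≥ α ||u||_{H^1}² for every u ∈ H^1_0.
The interval has length L = 5, and Poincaré/coercivity depend only on L. Here a(u, u) = ∫(u')² + (-1/3)·∫u².
Here c = -1/3 < 0 with |c| < (π/L)² = π^2/25, so coercivity still holds. The condition a(u,u) ≥ α||u||_{H^1}² reads (1−α)∫(u')² ≥ (α−c)∫u². Any admissible α is ≤ 1 (rapidly oscillating u have ∫u²/∫(u')² → 0), and α = 1 would force 0 ≥ (1−c)∫u², impossible since c < 1; so 1−α > 0. By the sharp Poincaré inequality on H^1_0 of an interval of length L, ∫(u')² ≥ (π/L)²∫u² with equality for the first sine mode sin(π(x−x₀)/L) (x₀ the left endpoint), so the inequality holds for all u iff (1−α)(π/L)² ≥ α − c, i.e. α ≤ ((π/L)² + c)/((π/L)² + 1) = (1 + c(L/π)²)/(1 + (L/π)²). (Direct route, valid since c ≤ 0: Poincaré gives c∫u² ≥ c(L/π)²∫(u')², so a(u,u) ≥ (1 + c(L/π)²)∫(u')², while ||u||_{H^1}² ≤ (1 + (L/π)²)∫(u')²; dividing yields the same α.) With (π/L)² = π^2/25 and c = -1/3, the largest admissible constant is α = ((π/L)² + c)/((π/L)² + 1).
Simplifying, α = (-25/3 + π^2)/(π^2 + 25).


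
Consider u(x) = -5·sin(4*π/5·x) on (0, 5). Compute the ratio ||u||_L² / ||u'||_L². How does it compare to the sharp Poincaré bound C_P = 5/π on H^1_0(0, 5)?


||u||_L² / ||u'||_L² = 5/(4*π) < C_P = 5/π.

u(x) = -5·sin(4*π/5·x), so u'(x) = -4*π*cos(4*π*x/5).
Writing u(x) = A·sin(kπx/L) with A = -5 and k = 4, use ∫_0^L sin²(kπx/L) dx = L/2 and ∫_0^L cos²(kπx/L) dx = L/2.
u² = 25·sin²(4*π/5·x) and (u')² = 16*π^2·cos²(4*π/5·x), and each of sin², cos² integrates to L/2 = 5/2 over (0, 5).
∫_0^5 u² dx = 125/2, so ||u||_L² = 5*sqrt(10)/2.
∫_0^5 (u')² dx = 40*π^2, so ||u'||_L² = 2*sqrt(10)*π.
Ratio ||u||_L² / ||u'||_L² = 5/(4*π).
Sharp Poincaré constant on H^1_0(0, 5) is C_P = L/π = 5/π, achieved by sin(π/5·x).
This is the k = 4 harmonic; the ratio L/(kπ) is strictly less than C_P = L/π, consistent with the sharp inequality ||u||_L² ≤ C_P ||u'||_L².


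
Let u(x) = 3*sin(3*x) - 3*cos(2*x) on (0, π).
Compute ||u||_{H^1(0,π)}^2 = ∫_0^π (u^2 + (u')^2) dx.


||u||_{H^1(0,π)}^2 = -108 + 135*π/2

u'(x) = 6*sin(2*x) + 9*cos(3*x).
Expand u² and (u')² and integrate term by term on (0, π), using: for integers n ≥ 1, ∫_0^π sin²(nx) dx = ∫_0^π cos²(nx) dx = π/2; for n ≠ n', ∫_0^π sin(nx)sin(n'x) dx = ∫_0^π cos(nx)cos(n'x) dx = 0; and by product-to-sum, ∫_0^π sin(nx)cos(n'x) dx = ½∫_0^π [sin((n+n')x) + sin((n−n')x)] dx, which is 0 when n+n' is even and 2n/(n²−n'²) when n+n' is odd (it need not vanish on (0, π)).
  u² squared terms: (-3)²·∫cos(2x)² dx = 9·π/2 = 9*π/2;  (3)²·∫sin(3x)² dx = 9·π/2 = 9*π/2.
  u² cross terms: 2·(-3)·(3)·∫cos(2x)·sin(3x) dx = -18·(6/5) = -108/5.
  So ∫_0^π u² dx = 9*π/2 + 9*π/2 − 108/5 = -108/5 + 9*π.
  (u')² squared terms: (6)²·∫sin(2x)² dx = 36·π/2 = 18*π;  (9)²·∫cos(3x)² dx = 81·π/2 = 81*π/2.
  (u')² cross terms: 2·(6)·(9)·∫sin(2x)·cos(3x) dx = 108·(-4/5) = -432/5.
  So ∫_0^π (u')² dx = 18*π + 81*π/2 − 432/5 = -432/5 + 117*π/2.
||u||_{H^1}^2 = (-108/5 + 9*π) + (-432/5 + 117*π/2) = -108 + 135*π/2.


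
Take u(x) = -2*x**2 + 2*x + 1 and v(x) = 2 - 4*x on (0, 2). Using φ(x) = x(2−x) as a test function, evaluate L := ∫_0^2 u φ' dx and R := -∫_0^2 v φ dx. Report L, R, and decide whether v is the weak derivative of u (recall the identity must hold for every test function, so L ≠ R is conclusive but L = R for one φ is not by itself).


LHS = 8/3, RHS = 8/3. Yes, v = u' weakly.

u(x) = -2*x**2 + 2*x + 1, classical derivative u'(x) = 2 - 4*x.
φ(x) = x(2−x), so φ'(x) = 2 - 2*x.
Note φ(0) = φ(2) = 0, so the boundary term u·φ vanishes.
LHS = ∫_0^2 u(x) φ'(x) dx = ∫_0^2 (4*x^3 - 8*x^2 + 2*x + 2) dx. Term by term:
  ∫_0^2 4*x^3 dx = 16;  ∫_0^2 -8*x^2 dx = -64/3;  ∫_0^2 2*x dx = 4;
  ∫_0^2 2 dx = 4.
Sum: 16 − 64/3 + 4 + 4 = 8/3.
So LHS = 8/3.
∫_0^2 v(x) φ(x) dx = ∫_0^2 (4*x^3 - 10*x^2 + 4*x) dx. Term by term:
  ∫_0^2 4*x^3 dx = 16;  ∫_0^2 -10*x^2 dx = -80/3;  ∫_0^2 4*x dx = 8.
Sum: 16 − 80/3 + 8 = -8/3.
So RHS = -∫_0^2 v(x) φ(x) dx = 8/3.
LHS = RHS, so the identity holds for this test φ.
Moreover u is smooth here and v(x) = u'(x) = 2 - 4*x pointwise, so the identity holds for every test function. Hence v is the weak derivative of u.


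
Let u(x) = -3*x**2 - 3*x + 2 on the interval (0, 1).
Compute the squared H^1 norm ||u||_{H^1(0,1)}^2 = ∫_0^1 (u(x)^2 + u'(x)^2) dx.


||u||_{H^1}^2 = 423/10

The H^1 norm (squared) on an interval (0, L) is
  ||u||_{H^1}^2 = ∫_0^L u(x)^2 dx + ∫_0^L u'(x)^2 dx.
Compute u'(x) = -6*x - 3.
Then u(x)^2 = 9*x**4 + 18*x**3 - 3*x**2 - 12*x + 4 and u'(x)^2 = 36*x**2 + 36*x + 9.
Integrate each monomial from 0 to 1 using ∫_0^1 c·x^n dx = c·1^(n+1)/(n+1):
  ∫_0^1 u(x)^2 dx = ∫_0^1 (9*x^4 + 18*x^3 - 3*x^2 - 12*x + 4) dx. Term by term:
    ∫_0^1 9*x^4 dx = 9/5;  ∫_0^1 18*x^3 dx = 9/2;  ∫_0^1 -3*x^2 dx = -1;
    ∫_0^1 -12*x dx = -6;  ∫_0^1 4 dx = 4.
  Sum: 9/5 + 9/2 − 1 − 6 + 4 = 33/10.
  ∫_0^1 u'(x)^2 dx = ∫_0^1 (36*x^2 + 36*x + 9) dx. Term by term:
    ∫_0^1 36*x^2 dx = 12;  ∫_0^1 36*x dx = 18;  ∫_0^1 9 dx = 9.
  Sum: 12 + 18 + 9 = 39.
Adding: ||u||_{H^1}^2 = 33/10 + 39 = 423/10.


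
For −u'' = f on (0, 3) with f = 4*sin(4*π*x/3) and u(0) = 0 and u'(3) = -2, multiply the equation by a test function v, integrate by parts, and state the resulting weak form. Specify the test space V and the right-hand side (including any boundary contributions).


V = {v ∈ H^1(0, 3) : v(0) = 0} (test functions vanish at x = 0 where u is specified); weak form: ∫_0^3 u'v' dx = ∫_0^3 (4*sin(4*π*x/3)) v dx − 2·v(3) for all v ∈ V.

Multiply both sides by a test function v and integrate from 0 to 3:
  ∫_0^3 −u''(x) v(x) dx = ∫_0^3 f(x) v(x) dx.
Integrate the LHS by parts once:
  ∫_0^3 −u'' v dx = −[u'(x) v(x)]_0^3 + ∫_0^3 u'(x) v'(x) dx.
Thus ∫_0^3 u'(x) v'(x) dx = ∫_0^3 f(x) v(x) dx + [u'(x) v(x)]_0^3.
Choose V so that boundary terms are either known or forced to vanish.
Mixed BC: u(0) = 0 (Dirichlet) and u'(3) = -2 (Neumann). Define V = {v ∈ H^1(0, 3) : v(0) = 0}. Then [u' v]_0^3 = u'(3)·v(3) − u'(0)·0 = − 2·v(3).
Weak formulation: find u (satisfying any essential BC) such that ∫_0^3 u'(x) v'(x) dx = ∫_0^3 f v dx − 2·v(3) for all v ∈ V (Dirichlet at 0 absorbed into V; Neumann datum at x = 3 contributes the boundary term).
Substituting f(x) = 4*sin(4*π*x/3), the right-hand side is ∫_0^3 (4*sin(4*π*x/3)) v dx − 2·v(3).


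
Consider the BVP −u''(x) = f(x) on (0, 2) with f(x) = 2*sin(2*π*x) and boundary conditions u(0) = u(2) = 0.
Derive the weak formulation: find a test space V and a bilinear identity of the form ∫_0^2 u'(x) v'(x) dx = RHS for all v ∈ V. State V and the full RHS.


V = H^1_0(0, 2) (so v(0) = v(2) = 0); weak form: ∫_0^2 u'v' dx = ∫_0^2 (2*sin(2*π*x)) v dx for all v ∈ V.

Multiply both sides by a test function v and integrate from 0 to 2:
  ∫_0^2 −u''(x) v(x) dx = ∫_0^2 f(x) v(x) dx.
Integrate the LHS by parts once:
  ∫_0^2 −u'' v dx = −[u'(x) v(x)]_0^2 + ∫_0^2 u'(x) v'(x) dx.
Thus ∫_0^2 u'(x) v'(x) dx = ∫_0^2 f(x) v(x) dx + [u'(x) v(x)]_0^2.
Choose V so that boundary terms are either known or forced to vanish.
u is Dirichlet: u(0) = u(2) = 0. Let V = H^1_0(0, 2); then v(0) = v(2) = 0, and [u' v]_0^2 = 0.
Weak formulation: find u (satisfying any essential BC) such that ∫_0^2 u'(x) v'(x) dx = ∫_0^2 f v dx for all v ∈ V.
Substituting f(x) = 2*sin(2*π*x), the right-hand side is ∫_0^2 (2*sin(2*π*x)) v dx.


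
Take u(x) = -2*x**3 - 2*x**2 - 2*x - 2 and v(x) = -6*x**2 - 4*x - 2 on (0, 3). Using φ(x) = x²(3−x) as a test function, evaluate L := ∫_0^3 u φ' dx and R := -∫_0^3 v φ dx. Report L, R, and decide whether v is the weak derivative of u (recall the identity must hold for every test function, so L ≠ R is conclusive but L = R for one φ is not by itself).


LHS = 2079/10, RHS = 2079/10. Yes, v = u' weakly.

u(x) = -2*x**3 - 2*x**2 - 2*x - 2, classical derivative u'(x) = -6*x**2 - 4*x - 2.
φ(x) = x²(3−x), so φ'(x) = 3*x*(2 - x).
Note φ(0) = φ(3) = 0, so the boundary term u·φ vanishes.
LHS = ∫_0^3 u(x) φ'(x) dx = ∫_0^3 (6*x^5 - 6*x^4 - 6*x^3 - 6*x^2 - 12*x) dx. Term by term:
  ∫_0^3 6*x^5 dx = 729;  ∫_0^3 -6*x^4 dx = -1458/5;  ∫_0^3 -6*x^3 dx = -243/2;
  ∫_0^3 -6*x^2 dx = -54;  ∫_0^3 -12*x dx = -54.
Sum: 729 − 1458/5 − 243/2 − 54 − 54 = 2079/10.
So LHS = 2079/10.
∫_0^3 v(x) φ(x) dx = ∫_0^3 (6*x^5 - 14*x^4 - 10*x^3 - 6*x^2) dx. Term by term:
  ∫_0^3 6*x^5 dx = 729;  ∫_0^3 -14*x^4 dx = -3402/5;  ∫_0^3 -10*x^3 dx = -405/2;
  ∫_0^3 -6*x^2 dx = -54.
Sum: 729 − 3402/5 − 405/2 − 54 = -2079/10.
So RHS = -∫_0^3 v(x) φ(x) dx = 2079/10.
LHS = RHS, so the identity holds for this test φ.
Moreover u is smooth here and v(x) = u'(x) = -6*x**2 - 4*x - 2 pointwise, so the identity holds for every test function. Hence v is the weak derivative of u.


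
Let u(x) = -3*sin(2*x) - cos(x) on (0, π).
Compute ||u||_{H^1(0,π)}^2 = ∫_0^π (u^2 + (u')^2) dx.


||u||_{H^1(0,π)}^2 = 16 + 47*π/2

u'(x) = sin(x) - 6*cos(2*x).
Expand u² and (u')² and integrate term by term on (0, π), using: for integers n ≥ 1, ∫_0^π sin²(nx) dx = ∫_0^π cos²(nx) dx = π/2; for n ≠ n', ∫_0^π sin(nx)sin(n'x) dx = ∫_0^π cos(nx)cos(n'x) dx = 0; and by product-to-sum, ∫_0^π sin(nx)cos(n'x) dx = ½∫_0^π [sin((n+n')x) + sin((n−n')x)] dx, which is 0 when n+n' is even and 2n/(n²−n'²) when n+n' is odd (it need not vanish on (0, π)).
  u² squared terms: (-1)²·∫cos(x)² dx = 1·π/2 = π/2;  (-3)²·∫sin(2x)² dx = 9·π/2 = 9*π/2.
  u² cross terms: 2·(-1)·(-3)·∫cos(x)·sin(2x) dx = 6·(4/3) = 8.
  So ∫_0^π u² dx = π/2 + 9*π/2 + 8 = 8 + 5*π.
  (u')² squared terms: (-6)²·∫cos(2x)² dx = 36·π/2 = 18*π;  (1)²·∫sin(x)² dx = 1·π/2 = π/2.
  (u')² cross terms: 2·(-6)·(1)·∫cos(2x)·sin(x) dx = -12·(-2/3) = 8.
  So ∫_0^π (u')² dx = 18*π + π/2 + 8 = 8 + 37*π/2.
||u||_{H^1}^2 = (8 + 5*π) + (8 + 37*π/2) = 16 + 47*π/2.


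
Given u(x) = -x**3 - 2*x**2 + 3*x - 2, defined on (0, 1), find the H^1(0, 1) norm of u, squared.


||u||_{H^1}^2 = 652/105

The H^1 norm (squared) on an interval (0, L) is
  ||u||_{H^1}^2 = ∫_0^L u(x)^2 dx + ∫_0^L u'(x)^2 dx.
Compute u'(x) = -3*x**2 - 4*x + 3.
Then u(x)^2 = x**6 + 4*x**5 - 2*x**4 - 8*x**3 + 17*x**2 - 12*x + 4 and u'(x)^2 = 9*x**4 + 24*x**3 - 2*x**2 - 24*x + 9.
Integrate each monomial from 0 to 1 using ∫_0^1 c·x^n dx = c·1^(n+1)/(n+1):
  ∫_0^1 u(x)^2 dx = ∫_0^1 (x^6 + 4*x^5 - 2*x^4 - 8*x^3 + 17*x^2 - 12*x + 4) dx. Term by term:
    ∫_0^1 x^6 dx = 1/7;  ∫_0^1 4*x^5 dx = 2/3;  ∫_0^1 -2*x^4 dx = -2/5;
    ∫_0^1 -8*x^3 dx = -2;  ∫_0^1 17*x^2 dx = 17/3;  ∫_0^1 -12*x dx = -6;
    ∫_0^1 4 dx = 4.
  Sum: 1/7 + 2/3 − 2/5 − 2 + 17/3 − 6 + 4 = 218/105.
  ∫_0^1 u'(x)^2 dx = ∫_0^1 (9*x^4 + 24*x^3 - 2*x^2 - 24*x + 9) dx. Term by term:
    ∫_0^1 9*x^4 dx = 9/5;  ∫_0^1 24*x^3 dx = 6;  ∫_0^1 -2*x^2 dx = -2/3;
    ∫_0^1 -24*x dx = -12;  ∫_0^1 9 dx = 9.
  Sum: 9/5 + 6 − 2/3 − 12 + 9 = 62/15.
Adding: ||u||_{H^1}^2 = 218/105 + 62/15 = 652/105.


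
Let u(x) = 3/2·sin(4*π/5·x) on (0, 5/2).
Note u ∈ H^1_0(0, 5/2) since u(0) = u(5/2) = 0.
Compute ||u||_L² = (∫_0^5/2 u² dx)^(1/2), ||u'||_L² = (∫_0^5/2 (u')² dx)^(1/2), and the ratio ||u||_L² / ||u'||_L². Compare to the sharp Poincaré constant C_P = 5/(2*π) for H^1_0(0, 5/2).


||u||_L² / ||u'||_L² = 5/(4*π) < C_P = 5/(2*π).

u(x) = 3/2·sin(4*π/5·x), so u'(x) = 6*π*cos(4*π*x/5)/5.
Writing u(x) = A·sin(kπx/L) with A = 3/2 and k = 2, use ∫_0^L sin²(kπx/L) dx = L/2 and ∫_0^L cos²(kπx/L) dx = L/2.
u² = 9/4·sin²(4*π/5·x) and (u')² = 36*π^2/25·cos²(4*π/5·x), and each of sin², cos² integrates to L/2 = 5/4 over (0, 5/2).
∫_0^5/2 u² dx = 45/16, so ||u||_L² = 3*sqrt(5)/4.
∫_0^5/2 (u')² dx = 9*π^2/5, so ||u'||_L² = 3*sqrt(5)*π/5.
Ratio ||u||_L² / ||u'||_L² = 5/(4*π).
Sharp Poincaré constant on H^1_0(0, 5/2) is C_P = L/π = 5/(2*π), achieved by sin(2*π/5·x).
This is the k = 2 harmonic; the ratio L/(kπ) is strictly less than C_P = L/π, consistent with the sharp inequality ||u||_L² ≤ C_P ||u'||_L².


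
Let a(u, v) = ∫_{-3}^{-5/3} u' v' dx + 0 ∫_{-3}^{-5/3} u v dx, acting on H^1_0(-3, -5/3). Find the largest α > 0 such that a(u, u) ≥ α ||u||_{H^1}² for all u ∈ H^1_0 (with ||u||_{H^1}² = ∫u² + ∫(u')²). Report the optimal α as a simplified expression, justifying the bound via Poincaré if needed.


α = 9*π^2/(16 + 9*π^2)

Coercivity of a(·,·) on H^1_0(-3, -5/3) means a(u, u) ≥ α ||u||_{H^1}² for every u ∈ H^1_0.
The interval has length L = 4/3, and Poincaré/coercivity depend only on L. Here a(u, u) = ∫(u')² + (0)·∫u².
Here c = 0, so a(u,u) = ∫(u')² alone. The condition a(u,u) ≥ α||u||_{H^1}² reads (1−α)∫(u')² ≥ (α−c)∫u². Any admissible α is ≤ 1 (rapidly oscillating u have ∫u²/∫(u')² → 0), and α = 1 would force 0 ≥ (1−c)∫u², impossible since c < 1; so 1−α > 0. By the sharp Poincaré inequality on H^1_0 of an interval of length L, ∫(u')² ≥ (π/L)²∫u² with equality for the first sine mode sin(π(x−x₀)/L) (x₀ the left endpoint), so the inequality holds for all u iff (1−α)(π/L)² ≥ α − c, i.e. α ≤ ((π/L)² + c)/((π/L)² + 1) = (1 + c(L/π)²)/(1 + (L/π)²). (Direct route, valid since c ≤ 0: Poincaré gives c∫u² ≥ c(L/π)²∫(u')², so a(u,u) ≥ (1 + c(L/π)²)∫(u')², while ||u||_{H^1}² ≤ (1 + (L/π)²)∫(u')²; dividing yields the same α.) With (π/L)² = 9*π^2/16 and c = 0, the largest admissible constant is α = ((π/L)² + c)/((π/L)² + 1).
Simplifying, α = 9*π^2/(16 + 9*π^2).


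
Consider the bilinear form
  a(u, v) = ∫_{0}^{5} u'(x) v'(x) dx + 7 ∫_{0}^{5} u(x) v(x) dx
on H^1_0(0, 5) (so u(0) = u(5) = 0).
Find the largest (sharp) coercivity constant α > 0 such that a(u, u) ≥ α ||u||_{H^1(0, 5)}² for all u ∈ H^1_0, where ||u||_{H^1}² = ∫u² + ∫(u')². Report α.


α = 1

Coercivity of a(·,·) on H^1_0(0, 5) means a(u, u) ≥ α ||u||_{H^1}² for every u ∈ H^1_0.
The interval has length L = 5, and Poincaré/coercivity depend only on L. Here a(u, u) = ∫(u')² + (7)·∫u².
Here c = 7 ≥ 1, so a(u,u) = ∫(u')² + c∫u² ≥ ∫(u')² + ∫u² = ||u||_{H^1}², i.e. α = 1 works. No larger α is possible: a(u,u) ≥ α||u||_{H^1}² means (1−α)∫(u')² ≥ (α−c)∫u², and for the modes u_n = sin(nπ(x−x₀)/L) (x₀ the left endpoint) one has ∫u_n²/∫(u_n')² = (L/(nπ))² → 0, so a(u_n,u_n)/||u_n||_{H^1}² → 1. Hence the optimal constant is α = 1.
Therefore α = 1.


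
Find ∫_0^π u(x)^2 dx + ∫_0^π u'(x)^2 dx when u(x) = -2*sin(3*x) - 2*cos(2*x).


||u||_{H^1(0,π)}^2 = 48 + 30*π

u'(x) = 4*sin(2*x) - 6*cos(3*x).
Expand u² and (u')² and integrate term by term on (0, π), using: for integers n ≥ 1, ∫_0^π sin²(nx) dx = ∫_0^π cos²(nx) dx = π/2; for n ≠ n', ∫_0^π sin(nx)sin(n'x) dx = ∫_0^π cos(nx)cos(n'x) dx = 0; and by product-to-sum, ∫_0^π sin(nx)cos(n'x) dx = ½∫_0^π [sin((n+n')x) + sin((n−n')x)] dx, which is 0 when n+n' is even and 2n/(n²−n'²) when n+n' is odd (it need not vanish on (0, π)).
  u² squared terms: (-2)²·∫cos(2x)² dx = 4·π/2 = 2*π;  (-2)²·∫sin(3x)² dx = 4·π/2 = 2*π.
  u² cross terms: 2·(-2)·(-2)·∫cos(2x)·sin(3x) dx = 8·(6/5) = 48/5.
  So ∫_0^π u² dx = 2*π + 2*π + 48/5 = 48/5 + 4*π.
  (u')² squared terms: (-6)²·∫cos(3x)² dx = 36·π/2 = 18*π;  (4)²·∫sin(2x)² dx = 16·π/2 = 8*π.
  (u')² cross terms: 2·(-6)·(4)·∫cos(3x)·sin(2x) dx = -48·(-4/5) = 192/5.
  So ∫_0^π (u')² dx = 18*π + 8*π + 192/5 = 192/5 + 26*π.
||u||_{H^1}^2 = (48/5 + 4*π) + (192/5 + 26*π) = 48 + 30*π.


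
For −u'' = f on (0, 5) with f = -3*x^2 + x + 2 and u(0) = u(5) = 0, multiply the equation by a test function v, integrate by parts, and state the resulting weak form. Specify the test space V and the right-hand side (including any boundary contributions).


V = H^1_0(0, 5) (so v(0) = v(5) = 0); weak form: ∫_0^5 u'v' dx = ∫_0^5 (-3*x^2 + x + 2) v dx for all v ∈ V.

Multiply both sides by a test function v and integrate from 0 to 5:
  ∫_0^5 −u''(x) v(x) dx = ∫_0^5 f(x) v(x) dx.
Integrate the LHS by parts once:
  ∫_0^5 −u'' v dx = −[u'(x) v(x)]_0^5 + ∫_0^5 u'(x) v'(x) dx.
Thus ∫_0^5 u'(x) v'(x) dx = ∫_0^5 f(x) v(x) dx + [u'(x) v(x)]_0^5.
Choose V so that boundary terms are either known or forced to vanish.
u is Dirichlet: u(0) = u(5) = 0. Let V = H^1_0(0, 5); then v(0) = v(5) = 0, and [u' v]_0^5 = 0.
Weak formulation: find u (satisfying any essential BC) such that ∫_0^5 u'(x) v'(x) dx = ∫_0^5 f v dx for all v ∈ V.
Substituting f(x) = -3*x^2 + x + 2, the right-hand side is ∫_0^5 (-3*x^2 + x + 2) v dx.


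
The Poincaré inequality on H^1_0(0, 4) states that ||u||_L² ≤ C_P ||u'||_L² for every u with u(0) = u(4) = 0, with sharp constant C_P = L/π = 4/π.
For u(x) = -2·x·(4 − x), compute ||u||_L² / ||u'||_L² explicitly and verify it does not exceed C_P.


||u||_L² / ||u'||_L² = 2*sqrt(10)/5 < C_P = 4/π.

u(x) = -2·x·(4 − x), so u'(x) = 4*x - 8.
u(x) = -2·x·(4 − x) vanishes at x = 0 and x = 4, so u ∈ H^1_0(0, 4). Differentiate via the product rule and integrate the resulting polynomials term by term.
  ∫_0^4 u² dx = ∫_0^4 (4*x^4 - 32*x^3 + 64*x^2) dx. Term by term:
    ∫_0^4 4*x^4 dx = 4096/5;  ∫_0^4 -32*x^3 dx = -2048;  ∫_0^4 64*x^2 dx = 4096/3.
  Sum: 4096/5 − 2048 + 4096/3 = 2048/15.
  ∫_0^4 (u')² dx = ∫_0^4 (16*x^2 - 64*x + 64) dx. Term by term:
    ∫_0^4 16*x^2 dx = 1024/3;  ∫_0^4 -64*x dx = -512;  ∫_0^4 64 dx = 256.
  Sum: 1024/3 − 512 + 256 = 256/3.
∫_0^4 u² dx = 2048/15, so ||u||_L² = 32*sqrt(30)/15.
∫_0^4 (u')² dx = 256/3, so ||u'||_L² = 16*sqrt(3)/3.
Ratio ||u||_L² / ||u'||_L² = 2*sqrt(10)/5.
Sharp Poincaré constant on H^1_0(0, 4) is C_P = L/π = 4/π, achieved by sin(π/4·x).
A polynomial bump cannot attain the sharp Poincaré constant (only the first sine eigenfunction does), so the ratio is strictly less than C_P, consistent with ||u||_L² ≤ C_P ||u'||_L².


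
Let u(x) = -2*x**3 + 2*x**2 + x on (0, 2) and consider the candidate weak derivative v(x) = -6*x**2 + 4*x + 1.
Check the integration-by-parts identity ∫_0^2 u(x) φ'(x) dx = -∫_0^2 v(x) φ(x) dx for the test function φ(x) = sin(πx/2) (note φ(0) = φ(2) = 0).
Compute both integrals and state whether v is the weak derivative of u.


LHS = -192/π^3 + 28/π, RHS = -192/π^3 + 28/π. Yes, v = u' weakly.

u(x) = -2*x**3 + 2*x**2 + x, classical derivative u'(x) = -6*x**2 + 4*x + 1.
φ(x) = sin(πx/2), so φ'(x) = π*cos(π*x/2)/2.
Note φ(0) = φ(2) = 0, so the boundary term u·φ vanishes.
LHS = ∫_0^2 u(x) φ'(x) dx = ∫_0^2 (-π*x^3*cos(π*x/2) + π*x^2*cos(π*x/2) + π*x*cos(π*x/2)/2) dx. Term by term:
  ∫_0^2 π*x^2*cos(π*x/2) dx = -16/π;  ∫_0^2 π*x*cos(π*x/2)/2 dx = -4/π;  ∫_0^2 -π*x^3*cos(π*x/2) dx = -192/π^3 + 48/π.
Sum: -16/π − 4/π + -192/π^3 + 48/π = -192/π^3 + 28/π.
So LHS = -192/π^3 + 28/π.
∫_0^2 v(x) φ(x) dx = ∫_0^2 (-6*x^2*sin(π*x/2) + 4*x*sin(π*x/2) + sin(π*x/2)) dx. Term by term:
  ∫_0^2 -6*x^2*sin(π*x/2) dx = -48/π + 192/π^3;  ∫_0^2 4*x*sin(π*x/2) dx = 16/π;  ∫_0^2 sin(π*x/2) dx = 4/π.
Sum: -48/π + 192/π^3 + 16/π + 4/π = -28/π + 192/π^3.
So RHS = -∫_0^2 v(x) φ(x) dx = -192/π^3 + 28/π.
LHS = RHS, so the identity holds for this test φ.
Moreover u is smooth here and v(x) = u'(x) = -6*x**2 + 4*x + 1 pointwise, so the identity holds for every test function. Hence v is the weak derivative of u.


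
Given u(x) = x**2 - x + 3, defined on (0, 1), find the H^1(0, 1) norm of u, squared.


||u||_{H^1}^2 = 251/30

The H^1 norm (squared) on an interval (0, L) is
  ||u||_{H^1}^2 = ∫_0^L u(x)^2 dx + ∫_0^L u'(x)^2 dx.
Compute u'(x) = 2*x - 1.
Then u(x)^2 = x**4 - 2*x**3 + 7*x**2 - 6*x + 9 and u'(x)^2 = 4*x**2 - 4*x + 1.
Integrate each monomial from 0 to 1 using ∫_0^1 c·x^n dx = c·1^(n+1)/(n+1):
  ∫_0^1 u(x)^2 dx = ∫_0^1 (x^4 - 2*x^3 + 7*x^2 - 6*x + 9) dx. Term by term:
    ∫_0^1 x^4 dx = 1/5;  ∫_0^1 -2*x^3 dx = -1/2;  ∫_0^1 7*x^2 dx = 7/3;
    ∫_0^1 -6*x dx = -3;  ∫_0^1 9 dx = 9.
  Sum: 1/5 − 1/2 + 7/3 − 3 + 9 = 241/30.
  ∫_0^1 u'(x)^2 dx = ∫_0^1 (4*x^2 - 4*x + 1) dx. Term by term:
    ∫_0^1 4*x^2 dx = 4/3;  ∫_0^1 -4*x dx = -2;  ∫_0^1 1 dx = 1.
  Sum: 4/3 − 2 + 1 = 1/3.
Adding: ||u||_{H^1}^2 = 241/30 + 1/3 = 251/30.


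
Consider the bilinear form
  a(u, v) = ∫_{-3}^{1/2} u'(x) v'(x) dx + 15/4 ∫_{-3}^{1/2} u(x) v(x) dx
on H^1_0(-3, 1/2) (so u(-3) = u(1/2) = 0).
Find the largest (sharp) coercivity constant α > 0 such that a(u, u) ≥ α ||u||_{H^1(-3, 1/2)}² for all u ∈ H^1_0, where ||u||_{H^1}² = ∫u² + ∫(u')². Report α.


α = 1

Coercivity of a(·,·) on H^1_0(-3, 1/2) means a(u, u) ≥ α ||u||_{H^1}² for every u ∈ H^1_0.
The interval has length L = 7/2, and Poincaré/coercivity depend only on L. Here a(u, u) = ∫(u')² + (15/4)·∫u².
Here c = 15/4 ≥ 1, so a(u,u) = ∫(u')² + c∫u² ≥ ∫(u')² + ∫u² = ||u||_{H^1}², i.e. α = 1 works. No larger α is possible: a(u,u) ≥ α||u||_{H^1}² means (1−α)∫(u')² ≥ (α−c)∫u², and for the modes u_n = sin(nπ(x−x₀)/L) (x₀ the left endpoint) one has ∫u_n²/∫(u_n')² = (L/(nπ))² → 0, so a(u_n,u_n)/||u_n||_{H^1}² → 1. Hence the optimal constant is α = 1.
Therefore α = 1.


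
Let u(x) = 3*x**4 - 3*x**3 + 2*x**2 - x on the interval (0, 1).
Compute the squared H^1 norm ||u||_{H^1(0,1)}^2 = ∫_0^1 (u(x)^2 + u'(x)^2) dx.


||u||_{H^1}^2 = 1843/420

The H^1 norm (squared) on an interval (0, L) is
  ||u||_{H^1}^2 = ∫_0^L u(x)^2 dx + ∫_0^L u'(x)^2 dx.
Compute u'(x) = 12*x**3 - 9*x**2 + 4*x - 1.
Then u(x)^2 = 9*x**8 - 18*x**7 + 21*x**6 - 18*x**5 + 10*x**4 - 4*x**3 + x**2 and u'(x)^2 = 144*x**6 - 216*x**5 + 177*x**4 - 96*x**3 + 34*x**2 - 8*x + 1.
Integrate each monomial from 0 to 1 using ∫_0^1 c·x^n dx = c·1^(n+1)/(n+1):
  ∫_0^1 u(x)^2 dx = ∫_0^1 (9*x^8 - 18*x^7 + 21*x^6 - 18*x^5 + 10*x^4 - 4*x^3 + x^2) dx. Term by term:
    ∫_0^1 9*x^8 dx = 1;  ∫_0^1 -18*x^7 dx = -9/4;  ∫_0^1 21*x^6 dx = 3;
    ∫_0^1 -18*x^5 dx = -3;  ∫_0^1 10*x^4 dx = 2;  ∫_0^1 -4*x^3 dx = -1;
    ∫_0^1 x^2 dx = 1/3.
  Sum: 1 − 9/4 + 3 − 3 + 2 − 1 + 1/3 = 1/12.
  ∫_0^1 u'(x)^2 dx = ∫_0^1 (144*x^6 - 216*x^5 + 177*x^4 - 96*x^3 + 34*x^2 - 8*x + 1) dx. Term by term:
    ∫_0^1 144*x^6 dx = 144/7;  ∫_0^1 -216*x^5 dx = -36;  ∫_0^1 177*x^4 dx = 177/5;
    ∫_0^1 -96*x^3 dx = -24;  ∫_0^1 34*x^2 dx = 34/3;  ∫_0^1 -8*x dx = -4;
    ∫_0^1 1 dx = 1.
  Sum: 144/7 − 36 + 177/5 − 24 + 34/3 − 4 + 1 = 452/105.
Adding: ||u||_{H^1}^2 = 1/12 + 452/105 = 1843/420.


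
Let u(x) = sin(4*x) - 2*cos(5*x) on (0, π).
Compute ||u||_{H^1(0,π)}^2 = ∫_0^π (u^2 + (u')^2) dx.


||u||_{H^1(0,π)}^2 = 832/9 + 121*π/2

u'(x) = 10*sin(5*x) + 4*cos(4*x).
Expand u² and (u')² and integrate term by term on (0, π), using: for integers n ≥ 1, ∫_0^π sin²(nx) dx = ∫_0^π cos²(nx) dx = π/2; for n ≠ n', ∫_0^π sin(nx)sin(n'x) dx = ∫_0^π cos(nx)cos(n'x) dx = 0; and by product-to-sum, ∫_0^π sin(nx)cos(n'x) dx = ½∫_0^π [sin((n+n')x) + sin((n−n')x)] dx, which is 0 when n+n' is even and 2n/(n²−n'²) when n+n' is odd (it need not vanish on (0, π)).
  u² squared terms: (-2)²·∫cos(5x)² dx = 4·π/2 = 2*π;  (1)²·∫sin(4x)² dx = 1·π/2 = π/2.
  u² cross terms: 2·(-2)·(1)·∫cos(5x)·sin(4x) dx = -4·(-8/9) = 32/9.
  So ∫_0^π u² dx = 2*π + π/2 + 32/9 = 32/9 + 5*π/2.
  (u')² squared terms: (4)²·∫cos(4x)² dx = 16·π/2 = 8*π;  (10)²·∫sin(5x)² dx = 100·π/2 = 50*π.
  (u')² cross terms: 2·(4)·(10)·∫cos(4x)·sin(5x) dx = 80·(10/9) = 800/9.
  So ∫_0^π (u')² dx = 8*π + 50*π + 800/9 = 800/9 + 58*π.
||u||_{H^1}^2 = (32/9 + 5*π/2) + (800/9 + 58*π) = 832/9 + 121*π/2.


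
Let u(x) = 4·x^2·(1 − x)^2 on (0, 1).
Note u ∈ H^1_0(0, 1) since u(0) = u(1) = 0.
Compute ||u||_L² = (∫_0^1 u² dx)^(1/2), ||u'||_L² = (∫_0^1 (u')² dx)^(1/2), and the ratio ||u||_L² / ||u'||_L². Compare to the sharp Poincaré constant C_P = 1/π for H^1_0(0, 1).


||u||_L² / ||u'||_L² = sqrt(3)/6 < C_P = 1/π.

u(x) = 4·x^2·(1 − x)^2, so u'(x) = 8*x*(x - 1)*(2*x - 1).
u(x) = 4·x^2·(1 − x)^2 vanishes at x = 0 and x = 1, so u ∈ H^1_0(0, 1). Differentiate via the product rule and integrate the resulting polynomials term by term.
  ∫_0^1 u² dx = ∫_0^1 (16*x^8 - 64*x^7 + 96*x^6 - 64*x^5 + 16*x^4) dx. Term by term:
    ∫_0^1 16*x^8 dx = 16/9;  ∫_0^1 -64*x^7 dx = -8;  ∫_0^1 96*x^6 dx = 96/7;
    ∫_0^1 -64*x^5 dx = -32/3;  ∫_0^1 16*x^4 dx = 16/5.
  Sum: 16/9 − 8 + 96/7 − 32/3 + 16/5 = 8/315.
  ∫_0^1 (u')² dx = ∫_0^1 (256*x^6 - 768*x^5 + 832*x^4 - 384*x^3 + 64*x^2) dx. Term by term:
    ∫_0^1 256*x^6 dx = 256/7;  ∫_0^1 -768*x^5 dx = -128;  ∫_0^1 832*x^4 dx = 832/5;
    ∫_0^1 -384*x^3 dx = -96;  ∫_0^1 64*x^2 dx = 64/3.
  Sum: 256/7 − 128 + 832/5 − 96 + 64/3 = 32/105.
∫_0^1 u² dx = 8/315, so ||u||_L² = 2*sqrt(70)/105.
∫_0^1 (u')² dx = 32/105, so ||u'||_L² = 4*sqrt(210)/105.
Ratio ||u||_L² / ||u'||_L² = sqrt(3)/6.
Sharp Poincaré constant on H^1_0(0, 1) is C_P = L/π = 1/π, achieved by sin(π·x).
A polynomial bump cannot attain the sharp Poincaré constant (only the first sine eigenfunction does), so the ratio is strictly less than C_P, consistent with ||u||_L² ≤ C_P ||u'||_L².


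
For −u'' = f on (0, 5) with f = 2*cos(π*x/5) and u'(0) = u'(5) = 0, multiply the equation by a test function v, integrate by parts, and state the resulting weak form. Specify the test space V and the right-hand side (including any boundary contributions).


V = H^1(0, 5) (no boundary constraint on v; u is determined up to an additive constant); weak form: ∫_0^5 u'v' dx = ∫_0^5 (2*cos(π*x/5)) v dx for all v ∈ V.

Multiply both sides by a test function v and integrate from 0 to 5:
  ∫_0^5 −u''(x) v(x) dx = ∫_0^5 f(x) v(x) dx.
Integrate the LHS by parts once:
  ∫_0^5 −u'' v dx = −[u'(x) v(x)]_0^5 + ∫_0^5 u'(x) v'(x) dx.
Thus ∫_0^5 u'(x) v'(x) dx = ∫_0^5 f(x) v(x) dx + [u'(x) v(x)]_0^5.
Choose V so that boundary terms are either known or forced to vanish.
u has homogeneous Neumann: u'(0) = u'(5) = 0. So [u' v]_0^5 = 0·v(5) − 0·v(0) = 0 for any v; take V = H^1(0, 5).
Weak formulation: find u (satisfying any essential BC) such that ∫_0^5 u'(x) v'(x) dx = ∫_0^5 f v dx for all v ∈ V (homogeneous Neumann, so boundary terms vanish).
Substituting f(x) = 2*cos(π*x/5), the right-hand side is ∫_0^5 (2*cos(π*x/5)) v dx.
Compatibility check (pure Neumann): taking v ≡ 1 ∈ V gives 0 = ∫_0^5 f dx + (0) − (0), i.e. ∫_0^5 f dx must equal u'(0) − u'(5) = 0. Indeed ∫_0^5 (2*cos(π*x/5)) dx = 0, so the data are compatible. The solution is then unique only up to an additive constant (fix it e.g. by requiring ∫_0^5 u dx = 0).


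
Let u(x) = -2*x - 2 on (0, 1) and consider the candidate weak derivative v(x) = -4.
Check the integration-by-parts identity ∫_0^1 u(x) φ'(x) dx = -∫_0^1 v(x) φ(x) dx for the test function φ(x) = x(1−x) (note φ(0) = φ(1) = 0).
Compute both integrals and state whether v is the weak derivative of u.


LHS = 1/3, RHS = 2/3. No, v is not the weak derivative of u.

u(x) = -2*x - 2, classical derivative u'(x) = -2.
φ(x) = x(1−x), so φ'(x) = 1 - 2*x.
Note φ(0) = φ(1) = 0, so the boundary term u·φ vanishes.
LHS = ∫_0^1 u(x) φ'(x) dx = ∫_0^1 (4*x^2 + 2*x - 2) dx. Term by term:
  ∫_0^1 4*x^2 dx = 4/3;  ∫_0^1 2*x dx = 1;  ∫_0^1 -2 dx = -2.
Sum: 4/3 + 1 − 2 = 1/3.
So LHS = 1/3.
∫_0^1 v(x) φ(x) dx = ∫_0^1 (4*x^2 - 4*x) dx. Term by term:
  ∫_0^1 4*x^2 dx = 4/3;  ∫_0^1 -4*x dx = -2.
Sum: 4/3 − 2 = -2/3.
So RHS = -∫_0^1 v(x) φ(x) dx = 2/3.
LHS − RHS = -1/3 ≠ 0, so the identity fails.
(For a valid weak derivative the identity must hold for EVERY test function, in particular this one. The failure shows v is NOT the weak derivative of u.)
Correct weak derivative would be u'(x) = -2.


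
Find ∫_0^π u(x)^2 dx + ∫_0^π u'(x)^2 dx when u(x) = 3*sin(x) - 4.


||u||_{H^1(0,π)}^2 = -48 + 25*π

u'(x) = 3*cos(x).
Expand u² and (u')² and integrate term by term on (0, π), using: for integers n ≥ 1, ∫_0^π sin²(nx) dx = ∫_0^π cos²(nx) dx = π/2; for n ≠ n', ∫_0^π sin(nx)sin(n'x) dx = ∫_0^π cos(nx)cos(n'x) dx = 0; and by product-to-sum, ∫_0^π sin(nx)cos(n'x) dx = ½∫_0^π [sin((n+n')x) + sin((n−n')x)] dx, which is 0 when n+n' is even and 2n/(n²−n'²) when n+n' is odd (it need not vanish on (0, π)). For the constant mode: ∫_0^π 1 dx = π, ∫_0^π cos(nx) dx = 0, ∫_0^π sin(nx) dx = (1−(−1)^n)/n.
  u² squared terms: (-4)²·∫1 dx = 16·π = 16*π;  (3)²·∫sin(x)² dx = 9·π/2 = 9*π/2.
  u² cross terms: 2·(-4)·(3)·∫1·sin(x) dx = -24·(2) = -48.
  So ∫_0^π u² dx = 16*π + 9*π/2 − 48 = -48 + 41*π/2.
  (u')² squared terms: (3)²·∫cos(x)² dx = 9·π/2 = 9*π/2.
  So ∫_0^π (u')² dx = 9*π/2.
||u||_{H^1}^2 = (-48 + 41*π/2) + (9*π/2) = -48 + 25*π.


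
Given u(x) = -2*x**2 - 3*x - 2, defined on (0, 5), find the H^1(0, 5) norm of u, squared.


||u||_{H^1}^2 = 6265

The H^1 norm (squared) on an interval (0, L) is
  ||u||_{H^1}^2 = ∫_0^L u(x)^2 dx + ∫_0^L u'(x)^2 dx.
Compute u'(x) = -4*x - 3.
Then u(x)^2 = 4*x**4 + 12*x**3 + 17*x**2 + 12*x + 4 and u'(x)^2 = 16*x**2 + 24*x + 9.
Integrate each monomial from 0 to 5 using ∫_0^5 c·x^n dx = c·5^(n+1)/(n+1):
  ∫_0^5 u(x)^2 dx = ∫_0^5 (4*x^4 + 12*x^3 + 17*x^2 + 12*x + 4) dx. Term by term:
    ∫_0^5 4*x^4 dx = 2500;  ∫_0^5 12*x^3 dx = 1875;  ∫_0^5 17*x^2 dx = 2125/3;
    ∫_0^5 12*x dx = 150;  ∫_0^5 4 dx = 20.
  Sum: 2500 + 1875 + 2125/3 + 150 + 20 = 15760/3.
  ∫_0^5 u'(x)^2 dx = ∫_0^5 (16*x^2 + 24*x + 9) dx. Term by term:
    ∫_0^5 16*x^2 dx = 2000/3;  ∫_0^5 24*x dx = 300;  ∫_0^5 9 dx = 45.
  Sum: 2000/3 + 300 + 45 = 3035/3.
Adding: ||u||_{H^1}^2 = 15760/3 + 3035/3 = 6265.


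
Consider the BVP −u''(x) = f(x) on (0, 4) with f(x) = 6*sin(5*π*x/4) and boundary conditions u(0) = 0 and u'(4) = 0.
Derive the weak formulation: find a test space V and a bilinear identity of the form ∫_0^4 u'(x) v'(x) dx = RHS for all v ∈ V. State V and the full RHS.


V = {v ∈ H^1(0, 4) : v(0) = 0} (test functions vanish at x = 0 where u is specified); weak form: ∫_0^4 u'v' dx = ∫_0^4 (6*sin(5*π*x/4)) v dx for all v ∈ V.

Multiply both sides by a test function v and integrate from 0 to 4:
  ∫_0^4 −u''(x) v(x) dx = ∫_0^4 f(x) v(x) dx.
Integrate the LHS by parts once:
  ∫_0^4 −u'' v dx = −[u'(x) v(x)]_0^4 + ∫_0^4 u'(x) v'(x) dx.
Thus ∫_0^4 u'(x) v'(x) dx = ∫_0^4 f(x) v(x) dx + [u'(x) v(x)]_0^4.
Choose V so that boundary terms are either known or forced to vanish.
Mixed BC: u(0) = 0 (Dirichlet) and u'(4) = 0 (Neumann). Define V = {v ∈ H^1(0, 4) : v(0) = 0}. Then [u' v]_0^4 = u'(4)·v(4) − u'(0)·0 = 0.
Weak formulation: find u (satisfying any essential BC) such that ∫_0^4 u'(x) v'(x) dx = ∫_0^4 f v dx for all v ∈ V (Dirichlet at 0 absorbed into V; the Neumann datum at x = 4 is zero, so no boundary term remains).
Substituting f(x) = 6*sin(5*π*x/4), the right-hand side is ∫_0^4 (6*sin(5*π*x/4)) v dx.


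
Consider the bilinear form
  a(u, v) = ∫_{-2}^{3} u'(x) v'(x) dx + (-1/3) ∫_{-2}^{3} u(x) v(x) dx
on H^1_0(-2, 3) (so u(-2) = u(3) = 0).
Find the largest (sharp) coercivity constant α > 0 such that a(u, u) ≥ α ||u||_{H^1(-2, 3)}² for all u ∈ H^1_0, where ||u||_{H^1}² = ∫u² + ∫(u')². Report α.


α = (-25/3 + π^2)/(π^2 + 25)

Coercivity of a(·,·) on H^1_0(-2, 3) means a(u, u) ≥ α ||u||_{H^1}² for every u ∈ H^1_0.
The interval has length L = 5, and Poincaré/coercivity depend only on L. Here a(u, u) = ∫(u')² + (-1/3)·∫u².
Here c = -1/3 < 0 with |c| < (π/L)² = π^2/25, so coercivity still holds. The condition a(u,u) ≥ α||u||_{H^1}² reads (1−α)∫(u')² ≥ (α−c)∫u². Any admissible α is ≤ 1 (rapidly oscillating u have ∫u²/∫(u')² → 0), and α = 1 would force 0 ≥ (1−c)∫u², impossible since c < 1; so 1−α > 0. By the sharp Poincaré inequality on H^1_0 of an interval of length L, ∫(u')² ≥ (π/L)²∫u² with equality for the first sine mode sin(π(x−x₀)/L) (x₀ the left endpoint), so the inequality holds for all u iff (1−α)(π/L)² ≥ α − c, i.e. α ≤ ((π/L)² + c)/((π/L)² + 1) = (1 + c(L/π)²)/(1 + (L/π)²). (Direct route, valid since c ≤ 0: Poincaré gives c∫u² ≥ c(L/π)²∫(u')², so a(u,u) ≥ (1 + c(L/π)²)∫(u')², while ||u||_{H^1}² ≤ (1 + (L/π)²)∫(u')²; dividing yields the same α.) With (π/L)² = π^2/25 and c = -1/3, the largest admissible constant is α = ((π/L)² + c)/((π/L)² + 1).
Simplifying, α = (-25/3 + π^2)/(π^2 + 25).


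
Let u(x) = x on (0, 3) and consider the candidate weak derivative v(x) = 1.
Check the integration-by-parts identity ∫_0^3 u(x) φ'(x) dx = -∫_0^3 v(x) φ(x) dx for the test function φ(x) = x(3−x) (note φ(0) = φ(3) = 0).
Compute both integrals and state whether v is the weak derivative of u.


LHS = -9/2, RHS = -9/2. Yes, v = u' weakly.

u(x) = x, classical derivative u'(x) = 1.
φ(x) = x(3−x), so φ'(x) = 3 - 2*x.
Note φ(0) = φ(3) = 0, so the boundary term u·φ vanishes.
LHS = ∫_0^3 u(x) φ'(x) dx = ∫_0^3 (-2*x^2 + 3*x) dx. Term by term:
  ∫_0^3 -2*x^2 dx = -18;  ∫_0^3 3*x dx = 27/2.
Sum: -18 + 27/2 = -9/2.
So LHS = -9/2.
∫_0^3 v(x) φ(x) dx = ∫_0^3 (-x^2 + 3*x) dx. Term by term:
  ∫_0^3 -x^2 dx = -9;  ∫_0^3 3*x dx = 27/2.
Sum: -9 + 27/2 = 9/2.
So RHS = -∫_0^3 v(x) φ(x) dx = -9/2.
LHS = RHS, so the identity holds for this test φ.
Moreover u is smooth here and v(x) = u'(x) = 1 pointwise, so the identity holds for every test function. Hence v is the weak derivative of u.
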